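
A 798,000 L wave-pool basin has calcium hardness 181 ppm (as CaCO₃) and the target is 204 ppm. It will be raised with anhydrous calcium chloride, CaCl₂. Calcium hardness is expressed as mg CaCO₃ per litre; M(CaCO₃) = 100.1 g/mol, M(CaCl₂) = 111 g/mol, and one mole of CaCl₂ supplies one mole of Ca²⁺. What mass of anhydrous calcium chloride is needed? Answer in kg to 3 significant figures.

Hardness to add: (204 − 181) = 23 mg/L as CaCO₃ × 798,000 L = 18,350 g as CaCO₃.
Moles of Ca²⁺ (1 mol Ca²⁺ ≡ 1 mol CaCO₃): 18,350 / 100.1 g/mol = 183.4 mol.
Mass of CaCl₂: 183.4 × 111 = 20,350 g.

20.4 kg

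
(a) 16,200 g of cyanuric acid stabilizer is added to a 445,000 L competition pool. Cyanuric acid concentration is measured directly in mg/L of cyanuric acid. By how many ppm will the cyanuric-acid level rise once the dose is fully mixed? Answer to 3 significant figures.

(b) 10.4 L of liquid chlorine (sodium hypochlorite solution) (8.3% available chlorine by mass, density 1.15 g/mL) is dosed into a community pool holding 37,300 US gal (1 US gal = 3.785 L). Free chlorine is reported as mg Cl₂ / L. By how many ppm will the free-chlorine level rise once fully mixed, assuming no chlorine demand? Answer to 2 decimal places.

(a) 36.4 ppm; (b) 7.03 ppm

(a) Rise: 16,200 g / 445,000 L × 1000 = 36.4 mg/L.

(b) Volume: 37,300 US gal × 3.785 L/gal = 141,180 L.
(b) Mass of solution: 10.4 L × 1000 mL/L × 1.15 g/mL = 11,960 g.
(b) Available chlorine delivered: 11,960 g × 0.083 = 992.7 g as Cl₂.
(b) Concentration rise: 992.7 g / 141,180 L = 7.031 mg/L = 7.03 ppm.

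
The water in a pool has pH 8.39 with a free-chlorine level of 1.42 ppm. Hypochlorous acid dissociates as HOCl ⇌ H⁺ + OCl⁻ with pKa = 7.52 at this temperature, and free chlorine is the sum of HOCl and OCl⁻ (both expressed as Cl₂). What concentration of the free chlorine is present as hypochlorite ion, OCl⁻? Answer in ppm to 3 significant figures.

[OCl⁻]/[HOCl] = 10^(pH − pKa) = 10^(8.39 − 7.52) = 10^0.87 = 7.413.
Fraction as HOCl = 1 / (1 + 7.413) = 0.1189.
OCl⁻ = (1 − 0.1189) × 1.42 ppm = 1.251 ppm.

1.25 ppm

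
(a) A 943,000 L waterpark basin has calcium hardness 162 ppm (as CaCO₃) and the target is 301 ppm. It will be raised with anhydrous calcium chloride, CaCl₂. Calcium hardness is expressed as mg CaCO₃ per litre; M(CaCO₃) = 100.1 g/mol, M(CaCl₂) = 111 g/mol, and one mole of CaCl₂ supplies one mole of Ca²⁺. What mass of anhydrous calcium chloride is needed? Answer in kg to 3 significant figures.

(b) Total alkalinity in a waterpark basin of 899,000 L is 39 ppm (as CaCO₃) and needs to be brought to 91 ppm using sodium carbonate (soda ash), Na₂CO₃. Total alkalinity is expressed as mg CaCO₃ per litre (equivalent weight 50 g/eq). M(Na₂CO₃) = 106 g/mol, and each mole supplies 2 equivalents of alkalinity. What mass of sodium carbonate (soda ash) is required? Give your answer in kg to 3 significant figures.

(a) Hardness to add: (301 − 162) = 139 mg/L as CaCO₃ × 943,000 L = 131,100 g as CaCO₃.
(a) Moles of Ca²⁺ (1 mol Ca²⁺ ≡ 1 mol CaCO₃): 131,100 / 100.1 g/mol = 1309 mol.
(a) Mass of CaCl₂: 1309 × 111 = 145,400 g.

(b) Alkalinity to add: (91 − 39) = 52 mg/L as CaCO₃ × 899,000 L = 46,750 g as CaCO₃.
(b) Equivalents: 46,750 g ÷ 50 g/eq = 935 eq.
(b) Each mole of Na₂CO₃ supplies 2 eq, so 935 / 2 = 467.5 mol.
(b) Mass: 467.5 mol × 106 g/mol = 49,550 g.

(a) 145 kg; (b) 49.6 kg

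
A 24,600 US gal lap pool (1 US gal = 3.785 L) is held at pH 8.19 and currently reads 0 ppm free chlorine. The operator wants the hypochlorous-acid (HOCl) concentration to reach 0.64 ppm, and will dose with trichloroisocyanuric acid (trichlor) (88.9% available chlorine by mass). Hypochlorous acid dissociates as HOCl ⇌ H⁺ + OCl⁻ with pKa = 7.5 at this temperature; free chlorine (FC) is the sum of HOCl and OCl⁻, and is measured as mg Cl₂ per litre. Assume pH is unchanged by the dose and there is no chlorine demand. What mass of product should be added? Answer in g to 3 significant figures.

395 g

Volume: 24,600 US gal × 3.785 L/gal = 93,111 L.
[OCl⁻]/[HOCl] = 10^(pH − pKa) = 10^(8.19 − 7.5) = 4.898; fraction as HOCl = 1/(1 + 4.898) = 0.1696.
Free chlorine required for 0.64 ppm HOCl: 0.64 / 0.1696 = 3.775 ppm.
FC to add: 3.775 − 0 = 3.775 mg/L as Cl₂.
Cl₂ equivalent: 3.775 mg/L × 93,111 L = 351.5 g.
Product at 88.9% available Cl: 351.5 / 0.889 = 395.3 g.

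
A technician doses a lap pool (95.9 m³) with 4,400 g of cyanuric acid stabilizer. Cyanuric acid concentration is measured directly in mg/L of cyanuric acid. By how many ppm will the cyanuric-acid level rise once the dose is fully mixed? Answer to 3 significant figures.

45.9 ppm

Volume: 95.9 m³ = 95,900 L.
Rise: 4,400 g / 95,900 L × 1000 = 45.88 mg/L.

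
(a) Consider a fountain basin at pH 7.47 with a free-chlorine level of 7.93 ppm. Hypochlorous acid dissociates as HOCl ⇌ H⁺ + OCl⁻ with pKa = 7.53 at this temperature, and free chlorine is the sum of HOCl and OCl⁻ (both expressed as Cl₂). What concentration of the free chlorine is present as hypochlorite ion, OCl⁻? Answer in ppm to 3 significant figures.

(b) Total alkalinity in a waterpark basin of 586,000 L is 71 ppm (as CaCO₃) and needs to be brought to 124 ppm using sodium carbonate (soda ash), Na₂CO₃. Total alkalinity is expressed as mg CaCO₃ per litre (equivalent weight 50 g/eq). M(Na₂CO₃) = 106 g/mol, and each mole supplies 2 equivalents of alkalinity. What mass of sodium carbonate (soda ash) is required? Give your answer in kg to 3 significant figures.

(a) [OCl⁻]/[HOCl] = 10^(pH − pKa) = 10^(7.47 − 7.53) = 10^-0.06 = 0.871.
(a) Fraction as HOCl = 1 / (1 + 0.871) = 0.5345.
(a) OCl⁻ = (1 − 0.5345) × 7.93 ppm = 3.692 ppm.

(b) Alkalinity to add: (124 − 71) = 53 mg/L as CaCO₃ × 586,000 L = 31,060 g as CaCO₃.
(b) Equivalents: 31,060 g ÷ 50 g/eq = 621.2 eq.
(b) Each mole of Na₂CO₃ supplies 2 eq, so 621.2 / 2 = 310.6 mol.
(b) Mass: 310.6 mol × 106 g/mol = 32,920 g.

(a) 3.69 ppm; (b) 32.9 kg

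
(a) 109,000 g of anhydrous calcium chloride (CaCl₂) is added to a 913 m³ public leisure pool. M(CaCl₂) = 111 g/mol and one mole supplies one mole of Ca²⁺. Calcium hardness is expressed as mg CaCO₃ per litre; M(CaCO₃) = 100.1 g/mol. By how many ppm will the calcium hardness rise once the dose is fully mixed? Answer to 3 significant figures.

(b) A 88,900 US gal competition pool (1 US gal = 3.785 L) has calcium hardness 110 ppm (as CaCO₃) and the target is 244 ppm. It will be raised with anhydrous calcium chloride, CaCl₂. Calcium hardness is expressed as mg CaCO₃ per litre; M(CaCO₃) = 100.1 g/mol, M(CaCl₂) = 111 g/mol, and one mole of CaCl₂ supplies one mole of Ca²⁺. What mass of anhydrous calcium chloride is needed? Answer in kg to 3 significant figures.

(a) 108 ppm; (b) 50.0 kg

(a) Volume: 913 m³ = 913,000 L.
(a) Moles of Ca²⁺: 109,000 g ÷ 111 g/mol = 982 mol.
(a) As CaCO₃: 982 mol × 100.1 g/mol = 98,300 g.
(a) Rise: 98,300 g / 913,000 L × 1000 = 107.7 mg/L.

(b) Volume: 88,900 US gal × 3.785 L/gal = 336,486 L.
(b) Hardness to add: (244 − 110) = 134 mg/L as CaCO₃ × 336,486 L = 45,090 g as CaCO₃.
(b) Moles of Ca²⁺ (1 mol Ca²⁺ ≡ 1 mol CaCO₃): 45,090 / 100.1 g/mol = 450.4 mol.
(b) Mass of CaCl₂: 450.4 × 111 = 50,000 g.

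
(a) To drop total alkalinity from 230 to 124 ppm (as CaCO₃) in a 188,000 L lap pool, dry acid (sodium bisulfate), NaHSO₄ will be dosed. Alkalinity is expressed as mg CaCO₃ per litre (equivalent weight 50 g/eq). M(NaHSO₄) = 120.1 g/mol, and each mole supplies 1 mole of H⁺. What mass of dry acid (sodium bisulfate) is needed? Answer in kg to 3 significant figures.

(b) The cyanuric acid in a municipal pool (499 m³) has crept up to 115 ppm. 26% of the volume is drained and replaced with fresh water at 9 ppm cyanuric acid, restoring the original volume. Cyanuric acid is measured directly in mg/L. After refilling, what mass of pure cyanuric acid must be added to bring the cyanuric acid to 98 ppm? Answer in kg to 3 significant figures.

(a) 47.9 kg; (b) 5.27 kg

(a) Alkalinity to neutralize: (230 − 124) = 106 mg/L as CaCO₃ × 188,000 L = 19,930 g as CaCO₃.
(a) Equivalents of H⁺ required: 19,930 ÷ 50 g/eq = 398.6 eq = 398.6 mol NaHSO₄.
(a) Mass of NaHSO₄: 398.6 × 120.1 = 47,870 g.

(b) Volume: 499 m³ = 499,000 L.
(b) After draining 26% and refilling: 115 × 0.74 + 9 × 0.26 = 87.44 ppm.
(b) Deficit to target: 98 − 87.44 = 10.56 mg/L.
(b) Mass: 10.56 mg/L × 499,000 L = 5269 g cyanuric acid.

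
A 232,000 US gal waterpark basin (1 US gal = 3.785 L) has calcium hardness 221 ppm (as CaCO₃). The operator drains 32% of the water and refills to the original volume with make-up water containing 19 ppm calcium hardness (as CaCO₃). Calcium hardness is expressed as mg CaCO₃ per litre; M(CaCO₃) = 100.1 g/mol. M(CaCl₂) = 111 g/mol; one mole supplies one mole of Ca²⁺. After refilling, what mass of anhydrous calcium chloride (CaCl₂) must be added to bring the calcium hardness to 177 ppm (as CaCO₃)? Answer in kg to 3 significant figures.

Volume: 232,000 US gal × 3.785 L/gal = 878,120 L.
After draining 32% and refilling: 221 × 0.68 + 19 × 0.32 = 156.36 ppm.
Deficit to target: 177 − 156.36 = 20.64 mg/L.
As CaCO₃: 20.64 mg/L × 878,120 L = 18,120 g; ÷ 100.1 = 181.1 mol Ca²⁺.
Mass: 181.1 × 111 = 20,100 g.

20.1 kg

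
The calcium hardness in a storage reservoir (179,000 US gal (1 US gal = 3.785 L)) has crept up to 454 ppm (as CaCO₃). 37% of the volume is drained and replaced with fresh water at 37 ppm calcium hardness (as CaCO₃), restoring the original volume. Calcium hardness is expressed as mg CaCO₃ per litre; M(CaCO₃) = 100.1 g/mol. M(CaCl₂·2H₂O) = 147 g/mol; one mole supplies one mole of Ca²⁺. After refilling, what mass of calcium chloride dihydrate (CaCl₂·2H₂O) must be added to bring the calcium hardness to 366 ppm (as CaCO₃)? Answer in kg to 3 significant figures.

66.0 kg

Volume: 179,000 US gal × 3.785 L/gal = 677,515 L.
After draining 37% and refilling: 454 × 0.63 + 37 × 0.37 = 299.71 ppm.
Deficit to target: 366 − 299.71 = 66.29 mg/L.
As CaCO₃: 66.29 mg/L × 677,515 L = 44,910 g; ÷ 100.1 = 448.7 mol Ca²⁺.
Mass: 448.7 × 147 = 65,960 g.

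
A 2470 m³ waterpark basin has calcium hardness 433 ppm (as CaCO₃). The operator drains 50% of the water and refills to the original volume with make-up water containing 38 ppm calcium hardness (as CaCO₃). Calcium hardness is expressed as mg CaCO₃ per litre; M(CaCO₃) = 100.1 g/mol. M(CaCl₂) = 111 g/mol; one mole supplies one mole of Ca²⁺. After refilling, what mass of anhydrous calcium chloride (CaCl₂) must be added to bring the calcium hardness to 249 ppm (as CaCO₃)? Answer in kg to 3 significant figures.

37.0 kg

Volume: 2470 m³ = 2,470,000 L.
After draining 50% and refilling: 433 × 0.50 + 38 × 0.50 = 235.5 ppm.
Deficit to target: 249 − 235.5 = 13.5 mg/L.
As CaCO₃: 13.5 mg/L × 2,470,000 L = 33,340 g; ÷ 100.1 = 333.1 mol Ca²⁺.
Mass: 333.1 × 111 = 36,980 g.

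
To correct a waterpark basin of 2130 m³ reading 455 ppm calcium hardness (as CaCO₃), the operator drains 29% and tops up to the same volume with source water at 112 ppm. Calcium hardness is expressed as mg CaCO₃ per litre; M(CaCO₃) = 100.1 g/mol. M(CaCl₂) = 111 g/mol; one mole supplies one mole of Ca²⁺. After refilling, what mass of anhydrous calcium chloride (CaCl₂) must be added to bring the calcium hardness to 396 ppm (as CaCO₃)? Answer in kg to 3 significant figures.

95.6 kg

Volume: 2130 m³ = 2,130,000 L.
After draining 29% and refilling: 455 × 0.71 + 112 × 0.29 = 355.53 ppm.
Deficit to target: 396 − 355.53 = 40.47 mg/L.
As CaCO₃: 40.47 mg/L × 2,130,000 L = 86,200 g; ÷ 100.1 = 861.1 mol Ca²⁺.
Mass: 861.1 × 111 = 95,590 g.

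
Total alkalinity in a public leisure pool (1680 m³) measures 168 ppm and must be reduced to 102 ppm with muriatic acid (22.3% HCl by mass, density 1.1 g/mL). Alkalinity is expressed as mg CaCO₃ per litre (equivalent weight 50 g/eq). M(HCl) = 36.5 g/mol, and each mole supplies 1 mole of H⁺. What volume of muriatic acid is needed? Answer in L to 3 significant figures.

330 L

Volume: 1680 m³ = 1,680,000 L.
Alkalinity to neutralize: (168 − 102) = 66 mg/L as CaCO₃ × 1,680,000 L = 110,900 g as CaCO₃.
Equivalents of H⁺ required: 110,900 ÷ 50 g/eq = 2218 eq = 2218 mol HCl.
Mass of HCl: 2218 × 36.5 = 80,940 g.
Mass of 22.3% solution: 80,940 / 0.223 = 363,000 g.
Volume: 363,000 g ÷ 1.1 g/mL = 330,000 mL.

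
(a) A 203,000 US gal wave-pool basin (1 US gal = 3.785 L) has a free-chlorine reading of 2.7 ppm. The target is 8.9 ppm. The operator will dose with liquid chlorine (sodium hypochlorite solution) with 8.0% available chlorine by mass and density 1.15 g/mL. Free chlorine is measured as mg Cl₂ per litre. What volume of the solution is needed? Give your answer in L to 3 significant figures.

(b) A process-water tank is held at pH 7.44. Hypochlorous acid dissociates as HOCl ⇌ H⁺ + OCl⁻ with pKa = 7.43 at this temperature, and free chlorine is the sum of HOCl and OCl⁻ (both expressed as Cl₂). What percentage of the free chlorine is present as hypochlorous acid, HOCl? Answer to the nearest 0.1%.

(a) Volume: 203,000 US gal × 3.785 L/gal = 768,355 L.
(a) Chlorine deficit: 8.9 − 2.7 = 6.2 ppm = 6.2 mg/L as Cl₂.
(a) Cl₂ equivalent needed: 6.2 mg/L × 768,355 L = 4,764,000 mg = 4764 g.
(a) Product at 8.0% available chlorine: 4764 / 0.08 = 59,550 g.
(a) Volume at density 1.15 g/mL: 59,550 g ÷ 1.15 g/mL = 51,780 mL.

(b) [OCl⁻]/[HOCl] = 10^(pH − pKa) = 10^(7.44 − 7.43) = 10^0.01 = 1.023.
(b) Fraction as HOCl = 1 / (1 + 1.023) = 0.4942.

(a) 51.8 L; (b) 49.4%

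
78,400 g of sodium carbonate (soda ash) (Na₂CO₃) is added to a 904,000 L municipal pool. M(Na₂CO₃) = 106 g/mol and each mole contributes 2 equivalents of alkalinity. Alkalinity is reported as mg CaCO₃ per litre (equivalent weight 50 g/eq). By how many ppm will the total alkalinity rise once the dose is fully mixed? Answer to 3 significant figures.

81.8 ppm

Moles of Na₂CO₃: 78,400 g ÷ 106 g/mol = 739.6 mol → 1479 eq of alkalinity.
As CaCO₃: 1479 eq × 50 g/eq = 73,960 g.
Rise: 73,960 g / 904,000 L × 1000 = 81.82 mg/L.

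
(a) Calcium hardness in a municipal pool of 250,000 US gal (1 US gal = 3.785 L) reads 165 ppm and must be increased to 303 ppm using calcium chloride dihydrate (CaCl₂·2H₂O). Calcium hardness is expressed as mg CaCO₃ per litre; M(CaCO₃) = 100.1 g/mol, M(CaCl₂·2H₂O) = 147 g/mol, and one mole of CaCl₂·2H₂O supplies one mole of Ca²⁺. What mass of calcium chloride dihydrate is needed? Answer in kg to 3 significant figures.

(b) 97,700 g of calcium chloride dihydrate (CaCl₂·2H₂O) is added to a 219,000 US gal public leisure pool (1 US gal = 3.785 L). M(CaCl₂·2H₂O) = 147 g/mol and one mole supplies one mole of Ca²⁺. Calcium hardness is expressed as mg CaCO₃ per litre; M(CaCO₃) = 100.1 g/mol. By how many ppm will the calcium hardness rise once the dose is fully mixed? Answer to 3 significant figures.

(a) Volume: 250,000 US gal × 3.785 L/gal = 946,250 L.
(a) Hardness to add: (303 − 165) = 138 mg/L as CaCO₃ × 946,250 L = 130,600 g as CaCO₃.
(a) Moles of Ca²⁺ (1 mol Ca²⁺ ≡ 1 mol CaCO₃): 130,600 / 100.1 g/mol = 1305 mol.
(a) Mass of CaCl₂·2H₂O: 1305 × 147 = 191,800 g.

(b) Volume: 219,000 US gal × 3.785 L/gal = 828,915 L.
(b) Moles of Ca²⁺: 97,700 g ÷ 147 g/mol = 664.6 mol.
(b) As CaCO₃: 664.6 mol × 100.1 g/mol = 66,530 g.
(b) Rise: 66,530 g / 828,915 L × 1000 = 80.26 mg/L.

(a) 192 kg; (b) 80.3 ppm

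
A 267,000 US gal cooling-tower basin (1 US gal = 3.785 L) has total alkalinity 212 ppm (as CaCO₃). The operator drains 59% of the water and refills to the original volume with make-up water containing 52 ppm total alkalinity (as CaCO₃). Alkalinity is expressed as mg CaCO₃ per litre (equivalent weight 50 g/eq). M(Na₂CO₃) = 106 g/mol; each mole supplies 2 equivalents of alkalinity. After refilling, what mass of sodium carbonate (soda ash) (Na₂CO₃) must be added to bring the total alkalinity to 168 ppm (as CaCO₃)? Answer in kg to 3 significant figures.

Volume: 267,000 US gal × 3.785 L/gal = 1,010,595 L.
After draining 59% and refilling: 212 × 0.41 + 52 × 0.59 = 117.6 ppm.
Deficit to target: 168 − 117.6 = 50.4 mg/L.
As CaCO₃: 50.4 mg/L × 1,010,595 L = 50,930 g; ÷ 50 g/eq ÷ 2 = 509.3 mol Na₂CO₃.
Mass: 509.3 × 106 = 53,990 g.

54.0 kg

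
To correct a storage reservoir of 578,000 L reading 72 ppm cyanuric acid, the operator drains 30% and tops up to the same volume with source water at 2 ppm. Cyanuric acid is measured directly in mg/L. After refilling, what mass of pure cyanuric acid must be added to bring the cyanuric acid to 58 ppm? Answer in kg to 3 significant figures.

4.05 kg

After draining 30% and refilling: 72 × 0.70 + 2 × 0.30 = 51 ppm.
Deficit to target: 58 − 51 = 7 mg/L.
Mass: 7 mg/L × 578,000 L = 4046 g cyanuric acid.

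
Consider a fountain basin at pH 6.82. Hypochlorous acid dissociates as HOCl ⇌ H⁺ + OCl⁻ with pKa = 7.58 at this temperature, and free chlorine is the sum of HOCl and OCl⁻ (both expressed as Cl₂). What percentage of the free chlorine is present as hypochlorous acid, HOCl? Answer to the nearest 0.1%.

85.2%

[OCl⁻]/[HOCl] = 10^(pH − pKa) = 10^(6.82 − 7.58) = 10^-0.76 = 0.1738.
Fraction as HOCl = 1 / (1 + 0.1738) = 0.8519.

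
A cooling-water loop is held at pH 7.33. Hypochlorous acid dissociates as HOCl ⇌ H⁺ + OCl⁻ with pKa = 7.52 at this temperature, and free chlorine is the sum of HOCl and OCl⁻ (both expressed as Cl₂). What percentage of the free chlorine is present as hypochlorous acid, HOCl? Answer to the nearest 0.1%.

60.8%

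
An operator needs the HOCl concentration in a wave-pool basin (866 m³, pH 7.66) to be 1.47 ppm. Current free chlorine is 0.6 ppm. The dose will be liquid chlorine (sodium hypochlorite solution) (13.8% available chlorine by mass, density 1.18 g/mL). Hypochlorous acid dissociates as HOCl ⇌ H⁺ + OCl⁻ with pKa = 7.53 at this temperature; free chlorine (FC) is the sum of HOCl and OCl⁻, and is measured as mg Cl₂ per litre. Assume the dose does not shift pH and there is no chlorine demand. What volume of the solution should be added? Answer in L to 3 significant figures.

Volume: 866 m³ = 866,000 L.
[OCl⁻]/[HOCl] = 10^(pH − pKa) = 10^(7.66 − 7.53) = 1.349; fraction as HOCl = 1/(1 + 1.349) = 0.4257.
Free chlorine required for 1.47 ppm HOCl: 1.47 / 0.4257 = 3.453 ppm.
FC to add: 3.453 − 0.6 = 2.853 mg/L as Cl₂.
Cl₂ equivalent: 2.853 mg/L × 866,000 L = 2471 g.
Product at 13.8% available Cl: 2471 / 0.138 = 17,900 g.
Volume: 17,900 g ÷ 1.18 g/mL = 15,170 mL.

15.2 L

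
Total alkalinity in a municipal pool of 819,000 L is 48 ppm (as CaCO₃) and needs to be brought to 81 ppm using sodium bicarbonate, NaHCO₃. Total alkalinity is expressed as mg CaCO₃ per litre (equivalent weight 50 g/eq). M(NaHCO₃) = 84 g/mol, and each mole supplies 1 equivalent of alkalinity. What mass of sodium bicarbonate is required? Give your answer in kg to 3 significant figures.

45.4 kg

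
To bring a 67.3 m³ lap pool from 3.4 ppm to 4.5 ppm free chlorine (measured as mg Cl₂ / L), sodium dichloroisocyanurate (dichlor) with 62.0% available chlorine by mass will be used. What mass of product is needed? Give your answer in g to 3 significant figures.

119 g

Volume: 67.3 m³ = 67,300 L.
Chlorine deficit: 4.5 − 3.4 = 1.1 ppm = 1.1 mg/L as Cl₂.
Cl₂ equivalent needed: 1.1 mg/L × 67,300 L = 74,030 mg = 74.03 g.
Product at 62.0% available chlorine: 74.03 / 0.62 = 119.4 g.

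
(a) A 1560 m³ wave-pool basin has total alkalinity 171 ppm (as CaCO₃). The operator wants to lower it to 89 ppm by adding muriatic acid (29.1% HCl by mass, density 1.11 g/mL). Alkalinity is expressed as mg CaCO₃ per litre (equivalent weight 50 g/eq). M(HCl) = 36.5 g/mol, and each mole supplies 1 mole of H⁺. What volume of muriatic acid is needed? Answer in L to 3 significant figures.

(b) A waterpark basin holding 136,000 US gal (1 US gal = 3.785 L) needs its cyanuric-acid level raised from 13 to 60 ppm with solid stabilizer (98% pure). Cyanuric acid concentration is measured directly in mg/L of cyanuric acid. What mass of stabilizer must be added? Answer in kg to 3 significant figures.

(a) 289 L; (b) 24.7 kg

(a) Volume: 1560 m³ = 1,560,000 L.
(a) Alkalinity to neutralize: (171 − 89) = 82 mg/L as CaCO₃ × 1,560,000 L = 127,900 g as CaCO₃.
(a) Equivalents of H⁺ required: 127,900 ÷ 50 g/eq = 2558 eq = 2558 mol HCl.
(a) Mass of HCl: 2558 × 36.5 = 93,380 g.
(a) Mass of 29.1% solution: 93,380 / 0.291 = 320,900 g.
(a) Volume: 320,900 g ÷ 1.11 g/mL = 289,100 mL.

(b) Volume: 136,000 US gal × 3.785 L/gal = 514,760 L.
(b) CYA to add: (60 − 13) = 47 mg/L × 514,760 L = 24,190 g cyanuric acid.
(b) At 98% purity: 24,190 / 0.98 = 24,690 g product.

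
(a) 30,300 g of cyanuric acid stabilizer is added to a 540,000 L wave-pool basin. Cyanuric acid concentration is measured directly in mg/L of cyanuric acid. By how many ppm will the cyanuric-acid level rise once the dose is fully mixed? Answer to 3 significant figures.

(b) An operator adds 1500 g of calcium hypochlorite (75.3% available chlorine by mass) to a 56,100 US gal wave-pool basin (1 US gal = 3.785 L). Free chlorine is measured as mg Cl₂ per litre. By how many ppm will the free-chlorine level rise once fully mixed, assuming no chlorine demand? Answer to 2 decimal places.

(a) 56.1 ppm; (b) 5.32 ppm

(a) Rise: 30,300 g / 540,000 L × 1000 = 56.11 mg/L.

(b) Volume: 56,100 US gal × 3.785 L/gal = 212,338 L.
(b) Available chlorine delivered: 1500 g × 0.753 = 1130 g as Cl₂.
(b) Concentration rise: 1130 g / 212,338 L = 5.319 mg/L = 5.32 ppm.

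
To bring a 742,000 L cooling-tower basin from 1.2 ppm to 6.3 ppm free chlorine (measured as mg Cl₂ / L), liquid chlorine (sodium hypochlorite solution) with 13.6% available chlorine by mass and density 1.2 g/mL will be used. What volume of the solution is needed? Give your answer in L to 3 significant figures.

Chlorine deficit: 6.3 − 1.2 = 5.1 ppm = 5.1 mg/L as Cl₂.
Cl₂ equivalent needed: 5.1 mg/L × 742,000 L = 3,784,000 mg = 3784 g.
Product at 13.6% available chlorine: 3784 / 0.136 = 27,820 g.
Volume at density 1.2 g/mL: 27,820 g ÷ 1.2 g/mL = 23,190 mL.

23.2 L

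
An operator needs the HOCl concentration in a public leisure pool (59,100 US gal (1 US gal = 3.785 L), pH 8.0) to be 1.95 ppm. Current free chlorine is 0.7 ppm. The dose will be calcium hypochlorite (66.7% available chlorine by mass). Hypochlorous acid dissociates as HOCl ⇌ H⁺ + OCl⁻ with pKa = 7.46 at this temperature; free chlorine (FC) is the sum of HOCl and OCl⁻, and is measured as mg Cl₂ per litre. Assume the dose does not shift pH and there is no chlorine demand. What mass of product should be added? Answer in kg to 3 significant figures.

2.69 kg

Volume: 59,100 US gal × 3.785 L/gal = 223,694 L.
[OCl⁻]/[HOCl] = 10^(pH − pKa) = 10^(8.0 − 7.46) = 3.467; fraction as HOCl = 1/(1 + 3.467) = 0.2238.
Free chlorine required for 1.95 ppm HOCl: 1.95 / 0.2238 = 8.711 ppm.
FC to add: 8.711 − 0.7 = 8.011 mg/L as Cl₂.
Cl₂ equivalent: 8.011 mg/L × 223,694 L = 1792 g.
Product at 66.7% available Cl: 1792 / 0.667 = 2687 g.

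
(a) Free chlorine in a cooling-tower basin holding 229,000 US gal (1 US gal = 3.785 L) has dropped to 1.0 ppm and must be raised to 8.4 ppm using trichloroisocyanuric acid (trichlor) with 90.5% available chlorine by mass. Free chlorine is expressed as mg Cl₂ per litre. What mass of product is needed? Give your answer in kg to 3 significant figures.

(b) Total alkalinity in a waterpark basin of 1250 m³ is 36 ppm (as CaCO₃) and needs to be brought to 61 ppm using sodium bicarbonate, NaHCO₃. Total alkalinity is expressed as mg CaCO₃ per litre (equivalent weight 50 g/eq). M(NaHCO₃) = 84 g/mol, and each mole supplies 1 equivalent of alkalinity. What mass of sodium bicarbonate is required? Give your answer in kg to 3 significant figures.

(a) 7.09 kg; (b) 52.5 kg

(a) Volume: 229,000 US gal × 3.785 L/gal = 866,765 L.
(a) Chlorine deficit: 8.4 − 1.0 = 7.4 ppm = 7.4 mg/L as Cl₂.
(a) Cl₂ equivalent needed: 7.4 mg/L × 866,765 L = 6,414,000 mg = 6414 g.
(a) Product at 90.5% available chlorine: 6414 / 0.905 = 7087 g.

(b) Volume: 1250 m³ = 1,250,000 L.
(b) Alkalinity to add: (61 − 36) = 25 mg/L as CaCO₃ × 1,250,000 L = 31,250 g as CaCO₃.
(b) Equivalents: 31,250 g ÷ 50 g/eq = 625 eq.
(b) NaHCO₃ supplies 1 eq per mole → 625 mol.
(b) Mass: 625 mol × 84 g/mol = 52,500 g.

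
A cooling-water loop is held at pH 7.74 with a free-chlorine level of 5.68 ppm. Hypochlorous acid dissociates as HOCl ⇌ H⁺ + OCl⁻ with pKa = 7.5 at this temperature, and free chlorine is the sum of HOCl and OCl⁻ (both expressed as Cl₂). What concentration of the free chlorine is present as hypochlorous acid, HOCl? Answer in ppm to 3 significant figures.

2.07 ppm

[OCl⁻]/[HOCl] = 10^(pH − pKa) = 10^(7.74 − 7.5) = 10^0.24 = 1.738.
Fraction as HOCl = 1 / (1 + 1.738) = 0.3653.
HOCl = 0.3653 × 5.68 ppm = 2.075 ppm.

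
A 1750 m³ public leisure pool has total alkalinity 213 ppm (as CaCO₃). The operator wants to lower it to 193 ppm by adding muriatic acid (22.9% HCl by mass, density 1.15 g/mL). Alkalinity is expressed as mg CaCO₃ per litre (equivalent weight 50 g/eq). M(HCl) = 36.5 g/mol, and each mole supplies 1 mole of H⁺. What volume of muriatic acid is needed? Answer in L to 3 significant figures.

Volume: 1750 m³ = 1,750,000 L.
Alkalinity to neutralize: (213 − 193) = 20 mg/L as CaCO₃ × 1,750,000 L = 35,000 g as CaCO₃.
Equivalents of H⁺ required: 35,000 ÷ 50 g/eq = 700 eq = 700 mol HCl.
Mass of HCl: 700 × 36.5 = 25,550 g.
Mass of 22.9% solution: 25,550 / 0.229 = 111,600 g.
Volume: 111,600 g ÷ 1.15 g/mL = 97,020 mL.

97.0 L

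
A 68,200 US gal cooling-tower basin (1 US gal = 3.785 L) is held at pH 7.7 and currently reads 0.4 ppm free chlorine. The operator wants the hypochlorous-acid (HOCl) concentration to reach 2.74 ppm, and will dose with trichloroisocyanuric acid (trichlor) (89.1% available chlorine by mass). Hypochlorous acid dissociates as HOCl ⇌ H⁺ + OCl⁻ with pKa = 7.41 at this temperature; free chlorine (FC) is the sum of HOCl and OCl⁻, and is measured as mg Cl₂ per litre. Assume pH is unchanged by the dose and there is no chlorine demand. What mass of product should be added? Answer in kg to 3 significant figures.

Volume: 68,200 US gal × 3.785 L/gal = 258,137 L.
[OCl⁻]/[HOCl] = 10^(pH − pKa) = 10^(7.7 − 7.41) = 1.95; fraction as HOCl = 1/(1 + 1.95) = 0.339.
Free chlorine required for 2.74 ppm HOCl: 2.74 / 0.339 = 8.083 ppm.
FC to add: 8.083 − 0.4 = 7.683 mg/L as Cl₂.
Cl₂ equivalent: 7.683 mg/L × 258,137 L = 1983 g.
Product at 89.1% available Cl: 1983 / 0.891 = 2226 g.

2.23 kg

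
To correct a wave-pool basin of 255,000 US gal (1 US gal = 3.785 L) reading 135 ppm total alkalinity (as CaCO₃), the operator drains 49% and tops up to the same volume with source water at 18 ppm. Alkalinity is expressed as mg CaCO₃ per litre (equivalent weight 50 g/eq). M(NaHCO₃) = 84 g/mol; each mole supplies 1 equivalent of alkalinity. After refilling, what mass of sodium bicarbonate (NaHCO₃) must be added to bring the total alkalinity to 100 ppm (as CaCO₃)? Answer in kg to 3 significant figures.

36.2 kg

Volume: 255,000 US gal × 3.785 L/gal = 965,175 L.
After draining 49% and refilling: 135 × 0.51 + 18 × 0.49 = 77.67 ppm.
Deficit to target: 100 − 77.67 = 22.33 mg/L.
As CaCO₃: 22.33 mg/L × 965,175 L = 21,550 g; ÷ 50 g/eq ÷ 1 = 431 mol NaHCO₃.
Mass: 431 × 84 = 36,210 g.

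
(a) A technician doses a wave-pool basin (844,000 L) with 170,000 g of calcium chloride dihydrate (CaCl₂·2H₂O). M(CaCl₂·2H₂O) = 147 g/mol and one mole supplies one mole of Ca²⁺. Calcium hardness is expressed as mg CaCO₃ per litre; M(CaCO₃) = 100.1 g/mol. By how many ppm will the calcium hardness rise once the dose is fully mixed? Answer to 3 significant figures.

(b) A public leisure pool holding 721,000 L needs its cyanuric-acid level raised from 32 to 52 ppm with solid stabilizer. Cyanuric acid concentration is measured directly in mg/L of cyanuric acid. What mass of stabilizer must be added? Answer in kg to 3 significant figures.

(a) 137 ppm; (b) 14.4 kg

(a) Moles of Ca²⁺: 170,000 g ÷ 147 g/mol = 1156 mol.
(a) As CaCO₃: 1156 mol × 100.1 g/mol = 115,800 g.
(a) Rise: 115,800 g / 844,000 L × 1000 = 137.2 mg/L.

(b) CYA to add: (52 − 32) = 20 mg/L × 721,000 L = 14,420 g cyanuric acid.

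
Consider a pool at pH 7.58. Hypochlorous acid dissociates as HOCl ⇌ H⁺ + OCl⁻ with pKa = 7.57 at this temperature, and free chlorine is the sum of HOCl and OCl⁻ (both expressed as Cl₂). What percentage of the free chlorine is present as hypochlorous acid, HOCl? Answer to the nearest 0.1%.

[OCl⁻]/[HOCl] = 10^(pH − pKa) = 10^(7.58 − 7.57) = 10^0.01 = 1.023.
Fraction as HOCl = 1 / (1 + 1.023) = 0.4942.

49.4%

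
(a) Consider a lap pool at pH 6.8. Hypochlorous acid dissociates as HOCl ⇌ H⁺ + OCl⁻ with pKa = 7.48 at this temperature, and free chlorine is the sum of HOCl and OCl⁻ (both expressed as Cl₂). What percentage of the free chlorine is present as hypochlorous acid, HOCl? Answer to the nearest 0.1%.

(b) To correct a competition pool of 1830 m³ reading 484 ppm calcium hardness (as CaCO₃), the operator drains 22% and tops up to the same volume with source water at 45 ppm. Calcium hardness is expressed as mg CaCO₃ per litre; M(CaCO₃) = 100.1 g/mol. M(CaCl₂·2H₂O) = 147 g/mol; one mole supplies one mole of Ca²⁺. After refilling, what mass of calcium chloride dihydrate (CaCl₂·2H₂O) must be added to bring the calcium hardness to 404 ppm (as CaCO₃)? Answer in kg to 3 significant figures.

(a) 82.7%; (b) 44.6 kg

(a) [OCl⁻]/[HOCl] = 10^(pH − pKa) = 10^(6.8 − 7.48) = 10^-0.68 = 0.2089.
(a) Fraction as HOCl = 1 / (1 + 0.2089) = 0.8272.

(b) Volume: 1830 m³ = 1,830,000 L.
(b) After draining 22% and refilling: 484 × 0.78 + 45 × 0.22 = 387.42 ppm.
(b) Deficit to target: 404 − 387.42 = 16.58 mg/L.
(b) As CaCO₃: 16.58 mg/L × 1,830,000 L = 30,340 g; ÷ 100.1 = 303.1 mol Ca²⁺.
(b) Mass: 303.1 × 147 = 44,560 g.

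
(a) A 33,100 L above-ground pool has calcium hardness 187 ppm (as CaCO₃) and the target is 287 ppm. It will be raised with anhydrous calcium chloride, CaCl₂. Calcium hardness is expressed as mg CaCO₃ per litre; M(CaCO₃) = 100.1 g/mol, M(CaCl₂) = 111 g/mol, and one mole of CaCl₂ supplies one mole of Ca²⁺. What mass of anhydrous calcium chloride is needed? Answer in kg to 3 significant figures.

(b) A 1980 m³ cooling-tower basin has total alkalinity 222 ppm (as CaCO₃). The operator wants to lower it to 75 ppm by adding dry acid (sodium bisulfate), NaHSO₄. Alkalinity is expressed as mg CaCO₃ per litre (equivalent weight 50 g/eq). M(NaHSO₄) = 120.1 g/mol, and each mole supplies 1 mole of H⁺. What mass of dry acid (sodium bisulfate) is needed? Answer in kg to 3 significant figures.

(a) 3.67 kg; (b) 699 kg

(a) Hardness to add: (287 − 187) = 100 mg/L as CaCO₃ × 33,100 L = 3310 g as CaCO₃.
(a) Moles of Ca²⁺ (1 mol Ca²⁺ ≡ 1 mol CaCO₃): 3310 / 100.1 g/mol = 33.07 mol.
(a) Mass of CaCl₂: 33.07 × 111 = 3670 g.

(b) Volume: 1980 m³ = 1,980,000 L.
(b) Alkalinity to neutralize: (222 − 75) = 147 mg/L as CaCO₃ × 1,980,000 L = 291,100 g as CaCO₃.
(b) Equivalents of H⁺ required: 291,100 ÷ 50 g/eq = 5821 eq = 5821 mol NaHSO₄.
(b) Mass of NaHSO₄: 5821 × 120.1 = 699,100 g.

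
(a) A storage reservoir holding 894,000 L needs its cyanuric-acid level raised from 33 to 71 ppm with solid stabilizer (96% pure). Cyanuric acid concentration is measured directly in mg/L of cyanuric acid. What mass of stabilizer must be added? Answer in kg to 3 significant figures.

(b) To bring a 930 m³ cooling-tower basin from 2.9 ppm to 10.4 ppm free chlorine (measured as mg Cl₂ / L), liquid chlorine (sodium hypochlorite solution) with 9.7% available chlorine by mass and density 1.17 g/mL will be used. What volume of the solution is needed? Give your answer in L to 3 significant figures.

(a) 35.4 kg; (b) 61.5 L

(a) CYA to add: (71 − 33) = 38 mg/L × 894,000 L = 33,970 g cyanuric acid.
(a) At 96% purity: 33,970 / 0.96 = 35,390 g product.

(b) Volume: 930 m³ = 930,000 L.
(b) Chlorine deficit: 10.4 − 2.9 = 7.5 ppm = 7.5 mg/L as Cl₂.
(b) Cl₂ equivalent needed: 7.5 mg/L × 930,000 L = 6,975,000 mg = 6975 g.
(b) Product at 9.7% available chlorine: 6975 / 0.097 = 71,910 g.
(b) Volume at density 1.17 g/mL: 71,910 g ÷ 1.17 g/mL = 61,460 mL.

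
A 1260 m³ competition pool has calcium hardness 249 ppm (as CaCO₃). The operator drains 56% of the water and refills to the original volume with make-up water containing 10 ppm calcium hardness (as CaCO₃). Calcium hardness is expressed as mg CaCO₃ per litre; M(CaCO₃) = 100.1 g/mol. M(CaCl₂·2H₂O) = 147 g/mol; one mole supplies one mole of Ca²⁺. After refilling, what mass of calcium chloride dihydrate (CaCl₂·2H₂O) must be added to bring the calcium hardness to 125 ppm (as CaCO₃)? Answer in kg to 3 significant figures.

18.2 kg

Volume: 1260 m³ = 1,260,000 L.
After draining 56% and refilling: 249 × 0.44 + 10 × 0.56 = 115.16 ppm.
Deficit to target: 125 − 115.16 = 9.84 mg/L.
As CaCO₃: 9.84 mg/L × 1,260,000 L = 12,400 g; ÷ 100.1 = 123.9 mol Ca²⁺.
Mass: 123.9 × 147 = 18,210 g.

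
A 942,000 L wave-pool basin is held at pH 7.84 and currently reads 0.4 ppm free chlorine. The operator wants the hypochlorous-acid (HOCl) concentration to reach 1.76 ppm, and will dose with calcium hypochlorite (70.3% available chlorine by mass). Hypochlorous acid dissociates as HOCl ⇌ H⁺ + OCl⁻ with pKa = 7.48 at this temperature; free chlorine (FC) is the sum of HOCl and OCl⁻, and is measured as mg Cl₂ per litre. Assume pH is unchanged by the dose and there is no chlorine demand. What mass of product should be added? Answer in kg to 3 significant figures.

[OCl⁻]/[HOCl] = 10^(pH − pKa) = 10^(7.84 − 7.48) = 2.291; fraction as HOCl = 1/(1 + 2.291) = 0.3039.
Free chlorine required for 1.76 ppm HOCl: 1.76 / 0.3039 = 5.792 ppm.
FC to add: 5.792 − 0.4 = 5.392 mg/L as Cl₂.
Cl₂ equivalent: 5.392 mg/L × 942,000 L = 5079 g.
Product at 70.3% available Cl: 5079 / 0.703 = 7225 g.

7.23 kg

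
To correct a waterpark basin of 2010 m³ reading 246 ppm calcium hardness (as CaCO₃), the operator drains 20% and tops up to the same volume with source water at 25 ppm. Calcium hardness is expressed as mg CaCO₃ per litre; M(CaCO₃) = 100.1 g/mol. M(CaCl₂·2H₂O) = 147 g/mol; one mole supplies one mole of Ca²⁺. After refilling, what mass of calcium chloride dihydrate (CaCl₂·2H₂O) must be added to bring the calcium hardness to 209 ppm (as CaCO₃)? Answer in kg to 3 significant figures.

21.3 kg

Volume: 2010 m³ = 2,010,000 L.
After draining 20% and refilling: 246 × 0.80 + 25 × 0.20 = 201.8 ppm.
Deficit to target: 209 − 201.8 = 7.2 mg/L.
As CaCO₃: 7.2 mg/L × 2,010,000 L = 14,470 g; ÷ 100.1 = 144.6 mol Ca²⁺.
Mass: 144.6 × 147 = 21,250 g.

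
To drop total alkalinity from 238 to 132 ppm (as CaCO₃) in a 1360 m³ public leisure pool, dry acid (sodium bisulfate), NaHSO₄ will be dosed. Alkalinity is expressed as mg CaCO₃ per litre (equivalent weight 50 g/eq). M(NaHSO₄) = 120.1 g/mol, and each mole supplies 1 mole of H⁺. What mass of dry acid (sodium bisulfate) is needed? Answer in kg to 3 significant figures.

346 kg

Volume: 1360 m³ = 1,360,000 L.
Alkalinity to neutralize: (238 − 132) = 106 mg/L as CaCO₃ × 1,360,000 L = 144,200 g as CaCO₃.
Equivalents of H⁺ required: 144,200 ÷ 50 g/eq = 2883 eq = 2883 mol NaHSO₄.
Mass of NaHSO₄: 2883 × 120.1 = 346,300 g.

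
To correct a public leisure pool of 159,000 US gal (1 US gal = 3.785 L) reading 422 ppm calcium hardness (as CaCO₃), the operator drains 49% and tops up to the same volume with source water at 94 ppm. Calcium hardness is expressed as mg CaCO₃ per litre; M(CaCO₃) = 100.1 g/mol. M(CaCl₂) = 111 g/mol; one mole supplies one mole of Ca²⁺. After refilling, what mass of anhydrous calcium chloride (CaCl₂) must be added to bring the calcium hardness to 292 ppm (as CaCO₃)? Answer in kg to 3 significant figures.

20.5 kg

Volume: 159,000 US gal × 3.785 L/gal = 601,815 L.
After draining 49% and refilling: 422 × 0.51 + 94 × 0.49 = 261.28 ppm.
Deficit to target: 292 − 261.28 = 30.72 mg/L.
As CaCO₃: 30.72 mg/L × 601,815 L = 18,490 g; ÷ 100.1 = 184.7 mol Ca²⁺.
Mass: 184.7 × 111 = 20,500 g.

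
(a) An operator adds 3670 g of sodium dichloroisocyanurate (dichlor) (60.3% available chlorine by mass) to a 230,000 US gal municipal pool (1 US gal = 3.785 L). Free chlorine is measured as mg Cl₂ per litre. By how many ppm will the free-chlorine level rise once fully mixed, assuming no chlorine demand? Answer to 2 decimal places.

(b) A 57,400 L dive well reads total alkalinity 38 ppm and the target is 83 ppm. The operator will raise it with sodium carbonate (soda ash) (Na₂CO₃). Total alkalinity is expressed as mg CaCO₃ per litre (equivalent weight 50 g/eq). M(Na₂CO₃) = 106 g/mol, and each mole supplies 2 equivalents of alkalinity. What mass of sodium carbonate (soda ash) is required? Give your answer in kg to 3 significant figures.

(a) 2.54 ppm; (b) 2.74 kg

(a) Volume: 230,000 US gal × 3.785 L/gal = 870,550 L.
(a) Available chlorine delivered: 3670 g × 0.603 = 2213 g as Cl₂.
(a) Concentration rise: 2213 g / 870,550 L = 2.542 mg/L = 2.54 ppm.

(b) Alkalinity to add: (83 − 38) = 45 mg/L as CaCO₃ × 57,400 L = 2583 g as CaCO₃.
(b) Equivalents: 2583 g ÷ 50 g/eq = 51.66 eq.
(b) Each mole of Na₂CO₃ supplies 2 eq, so 51.66 / 2 = 25.83 mol.
(b) Mass: 25.83 mol × 106 g/mol = 2738 g.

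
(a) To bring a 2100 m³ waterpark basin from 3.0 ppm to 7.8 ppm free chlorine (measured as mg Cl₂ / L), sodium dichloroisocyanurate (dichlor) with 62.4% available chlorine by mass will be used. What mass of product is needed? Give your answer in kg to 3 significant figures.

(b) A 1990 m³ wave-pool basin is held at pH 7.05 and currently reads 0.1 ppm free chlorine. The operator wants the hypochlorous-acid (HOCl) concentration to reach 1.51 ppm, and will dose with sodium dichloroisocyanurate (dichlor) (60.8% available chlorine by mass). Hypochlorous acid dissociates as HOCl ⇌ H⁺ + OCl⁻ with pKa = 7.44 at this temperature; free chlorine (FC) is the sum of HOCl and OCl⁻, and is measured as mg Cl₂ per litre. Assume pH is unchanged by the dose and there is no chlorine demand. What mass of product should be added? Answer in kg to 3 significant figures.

(a) Volume: 2100 m³ = 2,100,000 L.
(a) Chlorine deficit: 7.8 − 3.0 = 4.8 ppm = 4.8 mg/L as Cl₂.
(a) Cl₂ equivalent needed: 4.8 mg/L × 2,100,000 L = 10,080,000 mg = 10,080 g.
(a) Product at 62.4% available chlorine: 10,080 / 0.624 = 16,150 g.

(b) Volume: 1990 m³ = 1,990,000 L.
(b) [OCl⁻]/[HOCl] = 10^(pH − pKa) = 10^(7.05 − 7.44) = 0.4074; fraction as HOCl = 1/(1 + 0.4074) = 0.7105.
(b) Free chlorine required for 1.51 ppm HOCl: 1.51 / 0.7105 = 2.125 ppm.
(b) FC to add: 2.125 − 0.1 = 2.025 mg/L as Cl₂.
(b) Cl₂ equivalent: 2.025 mg/L × 1,990,000 L = 4030 g.
(b) Product at 60.8% available Cl: 4030 / 0.608 = 6628 g.

(a) 16.2 kg; (b) 6.63 kg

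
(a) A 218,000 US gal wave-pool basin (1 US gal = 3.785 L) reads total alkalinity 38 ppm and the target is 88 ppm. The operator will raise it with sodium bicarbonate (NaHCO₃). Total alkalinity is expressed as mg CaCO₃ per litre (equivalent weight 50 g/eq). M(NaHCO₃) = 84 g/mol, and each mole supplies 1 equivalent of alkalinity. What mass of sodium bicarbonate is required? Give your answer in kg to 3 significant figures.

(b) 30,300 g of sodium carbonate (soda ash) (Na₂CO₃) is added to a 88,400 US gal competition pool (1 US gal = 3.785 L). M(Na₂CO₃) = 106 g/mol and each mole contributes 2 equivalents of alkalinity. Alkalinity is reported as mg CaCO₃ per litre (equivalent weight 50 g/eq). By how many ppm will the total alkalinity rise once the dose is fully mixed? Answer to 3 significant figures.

(a) Volume: 218,000 US gal × 3.785 L/gal = 825,130 L.
(a) Alkalinity to add: (88 − 38) = 50 mg/L as CaCO₃ × 825,130 L = 41,260 g as CaCO₃.
(a) Equivalents: 41,260 g ÷ 50 g/eq = 825.1 eq.
(a) NaHCO₃ supplies 1 eq per mole → 825.1 mol.
(a) Mass: 825.1 mol × 84 g/mol = 69,310 g.

(b) Volume: 88,400 US gal × 3.785 L/gal = 334,594 L.
(b) Moles of Na₂CO₃: 30,300 g ÷ 106 g/mol = 285.8 mol → 571.7 eq of alkalinity.
(b) As CaCO₃: 571.7 eq × 50 g/eq = 28,580 g.
(b) Rise: 28,580 g / 334,594 L × 1000 = 85.43 mg/L.

(a) 69.3 kg; (b) 85.4 ppm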